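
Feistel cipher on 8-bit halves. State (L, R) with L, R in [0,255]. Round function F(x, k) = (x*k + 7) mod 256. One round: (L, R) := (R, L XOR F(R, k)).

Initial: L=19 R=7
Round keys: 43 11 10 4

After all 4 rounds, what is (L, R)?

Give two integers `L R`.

Round 1 (k=43): L=7 R=39
Round 2 (k=11): L=39 R=179
Round 3 (k=10): L=179 R=34
Round 4 (k=4): L=34 R=60

Answer: 34 60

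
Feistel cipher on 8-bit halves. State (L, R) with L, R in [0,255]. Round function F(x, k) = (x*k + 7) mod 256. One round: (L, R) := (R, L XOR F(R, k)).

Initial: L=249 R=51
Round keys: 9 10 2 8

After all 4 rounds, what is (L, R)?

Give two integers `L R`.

Round 1 (k=9): L=51 R=43
Round 2 (k=10): L=43 R=134
Round 3 (k=2): L=134 R=56
Round 4 (k=8): L=56 R=65

Answer: 56 65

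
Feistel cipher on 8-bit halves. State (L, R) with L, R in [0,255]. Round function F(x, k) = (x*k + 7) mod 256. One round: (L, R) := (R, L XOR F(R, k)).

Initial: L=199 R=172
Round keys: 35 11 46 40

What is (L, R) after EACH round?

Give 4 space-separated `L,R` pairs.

Round 1 (k=35): L=172 R=76
Round 2 (k=11): L=76 R=231
Round 3 (k=46): L=231 R=197
Round 4 (k=40): L=197 R=40

Answer: 172,76 76,231 231,197 197,40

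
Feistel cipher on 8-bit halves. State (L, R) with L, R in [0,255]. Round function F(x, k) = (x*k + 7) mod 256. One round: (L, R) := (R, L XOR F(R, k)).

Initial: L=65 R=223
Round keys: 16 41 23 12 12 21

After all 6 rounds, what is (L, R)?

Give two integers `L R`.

Round 1 (k=16): L=223 R=182
Round 2 (k=41): L=182 R=242
Round 3 (k=23): L=242 R=115
Round 4 (k=12): L=115 R=153
Round 5 (k=12): L=153 R=64
Round 6 (k=21): L=64 R=222

Answer: 64 222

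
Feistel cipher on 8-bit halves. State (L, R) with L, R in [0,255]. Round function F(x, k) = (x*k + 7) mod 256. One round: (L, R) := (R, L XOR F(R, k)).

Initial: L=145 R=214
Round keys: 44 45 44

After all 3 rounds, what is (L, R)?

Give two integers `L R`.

Round 1 (k=44): L=214 R=94
Round 2 (k=45): L=94 R=91
Round 3 (k=44): L=91 R=245

Answer: 91 245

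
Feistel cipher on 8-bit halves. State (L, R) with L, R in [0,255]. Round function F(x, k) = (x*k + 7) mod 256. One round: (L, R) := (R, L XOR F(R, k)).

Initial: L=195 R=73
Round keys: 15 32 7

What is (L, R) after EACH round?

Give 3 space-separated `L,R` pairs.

Answer: 73,141 141,238 238,4

Derivation:
Round 1 (k=15): L=73 R=141
Round 2 (k=32): L=141 R=238
Round 3 (k=7): L=238 R=4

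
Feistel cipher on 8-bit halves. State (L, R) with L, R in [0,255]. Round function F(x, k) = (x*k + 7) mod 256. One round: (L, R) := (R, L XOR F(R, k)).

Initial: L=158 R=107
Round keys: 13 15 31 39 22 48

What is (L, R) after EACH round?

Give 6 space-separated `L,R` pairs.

Round 1 (k=13): L=107 R=232
Round 2 (k=15): L=232 R=244
Round 3 (k=31): L=244 R=123
Round 4 (k=39): L=123 R=48
Round 5 (k=22): L=48 R=92
Round 6 (k=48): L=92 R=119

Answer: 107,232 232,244 244,123 123,48 48,92 92,119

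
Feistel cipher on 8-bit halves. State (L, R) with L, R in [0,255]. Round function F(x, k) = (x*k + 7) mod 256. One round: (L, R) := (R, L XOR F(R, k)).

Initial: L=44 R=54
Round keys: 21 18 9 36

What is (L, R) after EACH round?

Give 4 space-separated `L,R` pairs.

Round 1 (k=21): L=54 R=89
Round 2 (k=18): L=89 R=127
Round 3 (k=9): L=127 R=39
Round 4 (k=36): L=39 R=252

Answer: 54,89 89,127 127,39 39,252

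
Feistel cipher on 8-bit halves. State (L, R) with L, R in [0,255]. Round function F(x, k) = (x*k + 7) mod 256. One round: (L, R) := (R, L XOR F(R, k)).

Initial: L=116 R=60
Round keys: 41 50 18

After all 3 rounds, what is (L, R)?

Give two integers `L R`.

Round 1 (k=41): L=60 R=215
Round 2 (k=50): L=215 R=57
Round 3 (k=18): L=57 R=222

Answer: 57 222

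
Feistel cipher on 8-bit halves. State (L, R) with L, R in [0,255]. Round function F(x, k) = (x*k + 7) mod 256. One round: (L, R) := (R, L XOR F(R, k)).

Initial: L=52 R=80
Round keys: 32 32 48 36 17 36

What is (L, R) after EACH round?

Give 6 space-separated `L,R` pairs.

Round 1 (k=32): L=80 R=51
Round 2 (k=32): L=51 R=55
Round 3 (k=48): L=55 R=100
Round 4 (k=36): L=100 R=32
Round 5 (k=17): L=32 R=67
Round 6 (k=36): L=67 R=83

Answer: 80,51 51,55 55,100 100,32 32,67 67,83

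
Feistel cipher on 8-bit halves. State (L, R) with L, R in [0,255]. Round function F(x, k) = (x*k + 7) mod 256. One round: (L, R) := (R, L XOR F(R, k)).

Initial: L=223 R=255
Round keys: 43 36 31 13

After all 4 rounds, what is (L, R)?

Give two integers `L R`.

Round 1 (k=43): L=255 R=3
Round 2 (k=36): L=3 R=140
Round 3 (k=31): L=140 R=248
Round 4 (k=13): L=248 R=19

Answer: 248 19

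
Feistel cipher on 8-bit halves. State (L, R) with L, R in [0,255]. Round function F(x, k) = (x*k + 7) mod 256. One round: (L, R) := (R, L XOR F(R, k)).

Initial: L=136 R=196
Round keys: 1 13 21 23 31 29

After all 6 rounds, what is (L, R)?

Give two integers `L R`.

Round 1 (k=1): L=196 R=67
Round 2 (k=13): L=67 R=170
Round 3 (k=21): L=170 R=186
Round 4 (k=23): L=186 R=23
Round 5 (k=31): L=23 R=106
Round 6 (k=29): L=106 R=30

Answer: 106 30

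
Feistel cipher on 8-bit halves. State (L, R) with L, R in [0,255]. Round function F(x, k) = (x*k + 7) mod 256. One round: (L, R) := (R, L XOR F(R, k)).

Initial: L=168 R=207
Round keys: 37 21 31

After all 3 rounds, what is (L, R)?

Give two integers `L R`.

Round 1 (k=37): L=207 R=90
Round 2 (k=21): L=90 R=166
Round 3 (k=31): L=166 R=123

Answer: 166 123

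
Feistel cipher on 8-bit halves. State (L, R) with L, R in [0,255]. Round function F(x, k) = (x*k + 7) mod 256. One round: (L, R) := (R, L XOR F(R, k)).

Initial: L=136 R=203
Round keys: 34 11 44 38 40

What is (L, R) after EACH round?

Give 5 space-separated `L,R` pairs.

Answer: 203,117 117,197 197,150 150,142 142,161

Derivation:
Round 1 (k=34): L=203 R=117
Round 2 (k=11): L=117 R=197
Round 3 (k=44): L=197 R=150
Round 4 (k=38): L=150 R=142
Round 5 (k=40): L=142 R=161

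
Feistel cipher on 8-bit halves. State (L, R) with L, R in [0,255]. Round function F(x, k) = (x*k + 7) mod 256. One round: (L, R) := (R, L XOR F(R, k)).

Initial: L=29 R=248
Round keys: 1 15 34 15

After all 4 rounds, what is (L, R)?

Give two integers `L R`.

Answer: 195 201

Derivation:
Round 1 (k=1): L=248 R=226
Round 2 (k=15): L=226 R=189
Round 3 (k=34): L=189 R=195
Round 4 (k=15): L=195 R=201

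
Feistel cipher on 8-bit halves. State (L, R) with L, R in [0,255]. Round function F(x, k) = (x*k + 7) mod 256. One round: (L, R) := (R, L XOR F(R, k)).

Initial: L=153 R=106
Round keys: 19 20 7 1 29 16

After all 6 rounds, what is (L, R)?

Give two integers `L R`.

Answer: 97 191

Derivation:
Round 1 (k=19): L=106 R=124
Round 2 (k=20): L=124 R=221
Round 3 (k=7): L=221 R=110
Round 4 (k=1): L=110 R=168
Round 5 (k=29): L=168 R=97
Round 6 (k=16): L=97 R=191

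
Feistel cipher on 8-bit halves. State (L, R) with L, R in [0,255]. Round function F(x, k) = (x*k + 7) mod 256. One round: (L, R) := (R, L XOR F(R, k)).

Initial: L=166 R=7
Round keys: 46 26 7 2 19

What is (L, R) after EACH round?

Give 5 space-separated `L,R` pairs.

Round 1 (k=46): L=7 R=239
Round 2 (k=26): L=239 R=74
Round 3 (k=7): L=74 R=226
Round 4 (k=2): L=226 R=129
Round 5 (k=19): L=129 R=120

Answer: 7,239 239,74 74,226 226,129 129,120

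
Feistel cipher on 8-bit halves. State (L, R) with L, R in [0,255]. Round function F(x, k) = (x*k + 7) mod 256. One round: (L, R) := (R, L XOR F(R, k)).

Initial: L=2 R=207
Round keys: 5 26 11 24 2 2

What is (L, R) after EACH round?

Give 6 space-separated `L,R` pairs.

Answer: 207,16 16,104 104,111 111,7 7,122 122,252

Derivation:
Round 1 (k=5): L=207 R=16
Round 2 (k=26): L=16 R=104
Round 3 (k=11): L=104 R=111
Round 4 (k=24): L=111 R=7
Round 5 (k=2): L=7 R=122
Round 6 (k=2): L=122 R=252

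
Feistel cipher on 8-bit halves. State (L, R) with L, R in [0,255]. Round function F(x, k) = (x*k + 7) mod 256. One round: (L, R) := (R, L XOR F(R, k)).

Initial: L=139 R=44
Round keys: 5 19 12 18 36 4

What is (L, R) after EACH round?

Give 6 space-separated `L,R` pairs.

Answer: 44,104 104,147 147,131 131,174 174,252 252,89

Derivation:
Round 1 (k=5): L=44 R=104
Round 2 (k=19): L=104 R=147
Round 3 (k=12): L=147 R=131
Round 4 (k=18): L=131 R=174
Round 5 (k=36): L=174 R=252
Round 6 (k=4): L=252 R=89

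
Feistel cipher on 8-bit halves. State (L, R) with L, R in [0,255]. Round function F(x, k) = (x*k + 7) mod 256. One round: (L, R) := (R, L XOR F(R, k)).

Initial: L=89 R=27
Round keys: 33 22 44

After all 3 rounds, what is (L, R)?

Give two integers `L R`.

Round 1 (k=33): L=27 R=219
Round 2 (k=22): L=219 R=194
Round 3 (k=44): L=194 R=132

Answer: 194 132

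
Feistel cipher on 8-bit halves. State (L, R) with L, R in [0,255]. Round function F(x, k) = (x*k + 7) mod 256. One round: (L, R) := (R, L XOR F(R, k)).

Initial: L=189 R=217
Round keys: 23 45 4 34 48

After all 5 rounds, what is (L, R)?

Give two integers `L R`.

Round 1 (k=23): L=217 R=59
Round 2 (k=45): L=59 R=191
Round 3 (k=4): L=191 R=56
Round 4 (k=34): L=56 R=200
Round 5 (k=48): L=200 R=191

Answer: 200 191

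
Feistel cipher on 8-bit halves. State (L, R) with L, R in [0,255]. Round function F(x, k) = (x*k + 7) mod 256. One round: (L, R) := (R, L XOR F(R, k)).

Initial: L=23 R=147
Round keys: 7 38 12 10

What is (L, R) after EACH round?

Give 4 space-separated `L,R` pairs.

Round 1 (k=7): L=147 R=27
Round 2 (k=38): L=27 R=154
Round 3 (k=12): L=154 R=36
Round 4 (k=10): L=36 R=245

Answer: 147,27 27,154 154,36 36,245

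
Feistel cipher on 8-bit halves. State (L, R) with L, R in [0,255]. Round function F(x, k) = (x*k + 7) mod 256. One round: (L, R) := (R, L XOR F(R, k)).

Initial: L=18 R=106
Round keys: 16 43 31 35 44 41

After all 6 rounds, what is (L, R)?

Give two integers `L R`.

Round 1 (k=16): L=106 R=181
Round 2 (k=43): L=181 R=4
Round 3 (k=31): L=4 R=54
Round 4 (k=35): L=54 R=109
Round 5 (k=44): L=109 R=245
Round 6 (k=41): L=245 R=41

Answer: 245 41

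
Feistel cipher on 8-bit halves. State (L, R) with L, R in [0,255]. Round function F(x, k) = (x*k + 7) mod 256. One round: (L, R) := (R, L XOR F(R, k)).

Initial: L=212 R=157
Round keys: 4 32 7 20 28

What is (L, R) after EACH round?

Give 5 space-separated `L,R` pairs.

Answer: 157,175 175,122 122,242 242,149 149,161

Derivation:
Round 1 (k=4): L=157 R=175
Round 2 (k=32): L=175 R=122
Round 3 (k=7): L=122 R=242
Round 4 (k=20): L=242 R=149
Round 5 (k=28): L=149 R=161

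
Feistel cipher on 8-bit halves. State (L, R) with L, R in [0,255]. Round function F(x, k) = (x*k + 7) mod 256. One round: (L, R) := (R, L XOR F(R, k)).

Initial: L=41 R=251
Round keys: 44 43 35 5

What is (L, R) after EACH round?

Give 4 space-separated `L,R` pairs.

Answer: 251,2 2,166 166,187 187,8

Derivation:
Round 1 (k=44): L=251 R=2
Round 2 (k=43): L=2 R=166
Round 3 (k=35): L=166 R=187
Round 4 (k=5): L=187 R=8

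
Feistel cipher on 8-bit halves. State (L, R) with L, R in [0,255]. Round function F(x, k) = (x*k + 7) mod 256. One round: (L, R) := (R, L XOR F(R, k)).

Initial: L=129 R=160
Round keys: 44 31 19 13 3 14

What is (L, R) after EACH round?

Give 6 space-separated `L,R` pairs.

Answer: 160,6 6,97 97,60 60,114 114,97 97,39

Derivation:
Round 1 (k=44): L=160 R=6
Round 2 (k=31): L=6 R=97
Round 3 (k=19): L=97 R=60
Round 4 (k=13): L=60 R=114
Round 5 (k=3): L=114 R=97
Round 6 (k=14): L=97 R=39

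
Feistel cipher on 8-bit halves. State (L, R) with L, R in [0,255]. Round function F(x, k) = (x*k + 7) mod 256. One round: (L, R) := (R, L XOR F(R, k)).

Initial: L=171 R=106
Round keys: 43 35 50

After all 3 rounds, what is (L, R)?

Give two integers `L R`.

Answer: 43 19

Derivation:
Round 1 (k=43): L=106 R=126
Round 2 (k=35): L=126 R=43
Round 3 (k=50): L=43 R=19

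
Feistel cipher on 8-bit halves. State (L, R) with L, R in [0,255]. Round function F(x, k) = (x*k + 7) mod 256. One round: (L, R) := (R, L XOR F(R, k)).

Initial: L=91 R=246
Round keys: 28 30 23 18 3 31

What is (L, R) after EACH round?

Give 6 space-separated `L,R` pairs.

Answer: 246,180 180,233 233,66 66,66 66,143 143,26

Derivation:
Round 1 (k=28): L=246 R=180
Round 2 (k=30): L=180 R=233
Round 3 (k=23): L=233 R=66
Round 4 (k=18): L=66 R=66
Round 5 (k=3): L=66 R=143
Round 6 (k=31): L=143 R=26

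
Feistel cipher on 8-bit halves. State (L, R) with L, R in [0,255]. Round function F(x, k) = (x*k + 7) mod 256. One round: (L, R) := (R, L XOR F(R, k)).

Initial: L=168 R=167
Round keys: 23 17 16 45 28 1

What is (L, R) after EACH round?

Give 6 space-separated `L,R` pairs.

Answer: 167,160 160,0 0,167 167,98 98,24 24,125

Derivation:
Round 1 (k=23): L=167 R=160
Round 2 (k=17): L=160 R=0
Round 3 (k=16): L=0 R=167
Round 4 (k=45): L=167 R=98
Round 5 (k=28): L=98 R=24
Round 6 (k=1): L=24 R=125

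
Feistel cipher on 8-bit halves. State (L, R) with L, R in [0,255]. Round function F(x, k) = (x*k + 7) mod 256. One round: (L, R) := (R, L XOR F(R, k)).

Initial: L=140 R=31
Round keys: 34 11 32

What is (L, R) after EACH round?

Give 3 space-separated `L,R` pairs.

Answer: 31,169 169,85 85,14

Derivation:
Round 1 (k=34): L=31 R=169
Round 2 (k=11): L=169 R=85
Round 3 (k=32): L=85 R=14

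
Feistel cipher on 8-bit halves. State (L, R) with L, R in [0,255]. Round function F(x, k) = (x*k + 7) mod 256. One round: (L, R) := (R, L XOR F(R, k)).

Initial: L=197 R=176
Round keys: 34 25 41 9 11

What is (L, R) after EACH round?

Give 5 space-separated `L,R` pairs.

Round 1 (k=34): L=176 R=162
Round 2 (k=25): L=162 R=105
Round 3 (k=41): L=105 R=122
Round 4 (k=9): L=122 R=56
Round 5 (k=11): L=56 R=21

Answer: 176,162 162,105 105,122 122,56 56,21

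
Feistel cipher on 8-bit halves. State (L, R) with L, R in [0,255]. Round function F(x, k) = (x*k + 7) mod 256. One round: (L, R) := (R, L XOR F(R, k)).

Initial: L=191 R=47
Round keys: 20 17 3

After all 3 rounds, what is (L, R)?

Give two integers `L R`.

Answer: 252 247

Derivation:
Round 1 (k=20): L=47 R=12
Round 2 (k=17): L=12 R=252
Round 3 (k=3): L=252 R=247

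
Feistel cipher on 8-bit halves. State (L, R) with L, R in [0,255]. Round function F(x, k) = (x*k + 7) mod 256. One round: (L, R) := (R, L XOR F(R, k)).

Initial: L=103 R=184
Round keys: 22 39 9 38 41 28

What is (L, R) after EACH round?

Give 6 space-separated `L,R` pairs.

Answer: 184,176 176,111 111,94 94,148 148,229 229,135

Derivation:
Round 1 (k=22): L=184 R=176
Round 2 (k=39): L=176 R=111
Round 3 (k=9): L=111 R=94
Round 4 (k=38): L=94 R=148
Round 5 (k=41): L=148 R=229
Round 6 (k=28): L=229 R=135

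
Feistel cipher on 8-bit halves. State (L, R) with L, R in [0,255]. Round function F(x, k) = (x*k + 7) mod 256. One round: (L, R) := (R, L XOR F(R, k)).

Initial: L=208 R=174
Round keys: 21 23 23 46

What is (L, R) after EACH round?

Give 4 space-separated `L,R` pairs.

Round 1 (k=21): L=174 R=157
Round 2 (k=23): L=157 R=140
Round 3 (k=23): L=140 R=6
Round 4 (k=46): L=6 R=151

Answer: 174,157 157,140 140,6 6,151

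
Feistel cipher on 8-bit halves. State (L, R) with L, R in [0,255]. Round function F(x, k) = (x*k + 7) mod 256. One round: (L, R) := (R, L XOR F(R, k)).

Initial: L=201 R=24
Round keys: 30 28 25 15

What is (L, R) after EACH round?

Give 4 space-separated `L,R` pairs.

Answer: 24,30 30,87 87,152 152,184

Derivation:
Round 1 (k=30): L=24 R=30
Round 2 (k=28): L=30 R=87
Round 3 (k=25): L=87 R=152
Round 4 (k=15): L=152 R=184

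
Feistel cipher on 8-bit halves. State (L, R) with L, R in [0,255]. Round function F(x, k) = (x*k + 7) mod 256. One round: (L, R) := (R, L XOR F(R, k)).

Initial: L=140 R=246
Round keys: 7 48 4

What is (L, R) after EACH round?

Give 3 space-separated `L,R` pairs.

Answer: 246,77 77,129 129,70

Derivation:
Round 1 (k=7): L=246 R=77
Round 2 (k=48): L=77 R=129
Round 3 (k=4): L=129 R=70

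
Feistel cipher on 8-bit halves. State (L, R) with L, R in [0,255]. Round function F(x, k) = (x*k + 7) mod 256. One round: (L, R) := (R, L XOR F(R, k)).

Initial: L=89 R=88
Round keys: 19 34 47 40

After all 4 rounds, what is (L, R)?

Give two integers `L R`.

Answer: 58 60

Derivation:
Round 1 (k=19): L=88 R=214
Round 2 (k=34): L=214 R=43
Round 3 (k=47): L=43 R=58
Round 4 (k=40): L=58 R=60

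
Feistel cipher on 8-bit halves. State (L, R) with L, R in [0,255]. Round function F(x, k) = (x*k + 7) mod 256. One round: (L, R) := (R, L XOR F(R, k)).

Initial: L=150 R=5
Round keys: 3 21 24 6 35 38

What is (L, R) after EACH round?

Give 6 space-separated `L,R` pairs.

Round 1 (k=3): L=5 R=128
Round 2 (k=21): L=128 R=130
Round 3 (k=24): L=130 R=183
Round 4 (k=6): L=183 R=211
Round 5 (k=35): L=211 R=87
Round 6 (k=38): L=87 R=34

Answer: 5,128 128,130 130,183 183,211 211,87 87,34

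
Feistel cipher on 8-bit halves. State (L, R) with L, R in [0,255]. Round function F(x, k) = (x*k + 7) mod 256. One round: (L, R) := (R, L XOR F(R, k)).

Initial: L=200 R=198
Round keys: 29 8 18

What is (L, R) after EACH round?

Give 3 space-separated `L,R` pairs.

Answer: 198,189 189,41 41,84

Derivation:
Round 1 (k=29): L=198 R=189
Round 2 (k=8): L=189 R=41
Round 3 (k=18): L=41 R=84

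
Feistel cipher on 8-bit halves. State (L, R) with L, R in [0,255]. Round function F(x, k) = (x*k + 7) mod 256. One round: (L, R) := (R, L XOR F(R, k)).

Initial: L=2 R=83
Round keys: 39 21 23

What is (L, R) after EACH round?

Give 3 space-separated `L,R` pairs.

Round 1 (k=39): L=83 R=174
Round 2 (k=21): L=174 R=30
Round 3 (k=23): L=30 R=23

Answer: 83,174 174,30 30,23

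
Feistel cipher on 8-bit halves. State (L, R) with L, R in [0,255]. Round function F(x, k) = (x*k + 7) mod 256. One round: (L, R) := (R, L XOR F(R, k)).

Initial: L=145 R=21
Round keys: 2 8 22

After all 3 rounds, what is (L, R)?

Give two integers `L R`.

Answer: 18 51

Derivation:
Round 1 (k=2): L=21 R=160
Round 2 (k=8): L=160 R=18
Round 3 (k=22): L=18 R=51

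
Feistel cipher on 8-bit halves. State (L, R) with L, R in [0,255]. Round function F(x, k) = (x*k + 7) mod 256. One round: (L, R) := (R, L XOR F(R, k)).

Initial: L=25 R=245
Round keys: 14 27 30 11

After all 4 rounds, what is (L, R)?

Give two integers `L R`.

Answer: 47 186

Derivation:
Round 1 (k=14): L=245 R=116
Round 2 (k=27): L=116 R=182
Round 3 (k=30): L=182 R=47
Round 4 (k=11): L=47 R=186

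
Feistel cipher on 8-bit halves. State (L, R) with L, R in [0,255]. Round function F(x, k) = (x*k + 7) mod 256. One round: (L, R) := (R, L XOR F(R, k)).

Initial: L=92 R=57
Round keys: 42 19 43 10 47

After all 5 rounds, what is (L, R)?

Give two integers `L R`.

Answer: 118 72

Derivation:
Round 1 (k=42): L=57 R=61
Round 2 (k=19): L=61 R=183
Round 3 (k=43): L=183 R=249
Round 4 (k=10): L=249 R=118
Round 5 (k=47): L=118 R=72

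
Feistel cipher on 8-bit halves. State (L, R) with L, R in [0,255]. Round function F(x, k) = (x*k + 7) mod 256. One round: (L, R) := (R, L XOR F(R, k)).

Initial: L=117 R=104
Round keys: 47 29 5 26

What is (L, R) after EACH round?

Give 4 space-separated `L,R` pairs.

Round 1 (k=47): L=104 R=106
Round 2 (k=29): L=106 R=97
Round 3 (k=5): L=97 R=134
Round 4 (k=26): L=134 R=194

Answer: 104,106 106,97 97,134 134,194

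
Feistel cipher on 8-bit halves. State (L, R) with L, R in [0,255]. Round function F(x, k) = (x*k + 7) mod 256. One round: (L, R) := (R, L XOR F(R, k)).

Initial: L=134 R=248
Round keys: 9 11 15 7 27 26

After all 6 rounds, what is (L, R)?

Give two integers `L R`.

Answer: 166 42

Derivation:
Round 1 (k=9): L=248 R=57
Round 2 (k=11): L=57 R=130
Round 3 (k=15): L=130 R=156
Round 4 (k=7): L=156 R=201
Round 5 (k=27): L=201 R=166
Round 6 (k=26): L=166 R=42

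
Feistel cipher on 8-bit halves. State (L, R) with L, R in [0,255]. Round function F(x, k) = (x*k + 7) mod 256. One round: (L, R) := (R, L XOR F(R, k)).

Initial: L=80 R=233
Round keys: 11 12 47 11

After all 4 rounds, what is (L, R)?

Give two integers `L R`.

Answer: 11 86

Derivation:
Round 1 (k=11): L=233 R=90
Round 2 (k=12): L=90 R=214
Round 3 (k=47): L=214 R=11
Round 4 (k=11): L=11 R=86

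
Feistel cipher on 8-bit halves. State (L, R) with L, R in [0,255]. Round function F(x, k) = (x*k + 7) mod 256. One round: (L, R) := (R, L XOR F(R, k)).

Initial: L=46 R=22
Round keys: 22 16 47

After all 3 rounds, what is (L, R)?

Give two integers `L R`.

Round 1 (k=22): L=22 R=197
Round 2 (k=16): L=197 R=65
Round 3 (k=47): L=65 R=51

Answer: 65 51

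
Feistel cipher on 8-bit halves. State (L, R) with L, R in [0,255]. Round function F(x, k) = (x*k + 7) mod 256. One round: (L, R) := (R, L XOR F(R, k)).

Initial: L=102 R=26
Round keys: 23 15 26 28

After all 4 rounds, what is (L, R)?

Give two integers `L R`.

Round 1 (k=23): L=26 R=59
Round 2 (k=15): L=59 R=102
Round 3 (k=26): L=102 R=88
Round 4 (k=28): L=88 R=193

Answer: 88 193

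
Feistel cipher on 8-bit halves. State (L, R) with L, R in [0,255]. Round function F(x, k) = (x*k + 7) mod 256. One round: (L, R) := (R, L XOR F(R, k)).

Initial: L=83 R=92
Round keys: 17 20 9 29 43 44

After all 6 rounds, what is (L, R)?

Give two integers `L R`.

Answer: 231 9

Derivation:
Round 1 (k=17): L=92 R=112
Round 2 (k=20): L=112 R=155
Round 3 (k=9): L=155 R=10
Round 4 (k=29): L=10 R=178
Round 5 (k=43): L=178 R=231
Round 6 (k=44): L=231 R=9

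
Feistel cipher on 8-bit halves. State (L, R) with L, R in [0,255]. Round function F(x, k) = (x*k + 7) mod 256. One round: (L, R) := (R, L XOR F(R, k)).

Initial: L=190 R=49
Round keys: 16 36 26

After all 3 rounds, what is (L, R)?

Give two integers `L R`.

Round 1 (k=16): L=49 R=169
Round 2 (k=36): L=169 R=250
Round 3 (k=26): L=250 R=194

Answer: 250 194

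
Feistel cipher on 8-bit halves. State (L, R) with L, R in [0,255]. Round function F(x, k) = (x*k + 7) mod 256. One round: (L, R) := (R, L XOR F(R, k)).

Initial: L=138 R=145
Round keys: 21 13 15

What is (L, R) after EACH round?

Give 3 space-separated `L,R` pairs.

Round 1 (k=21): L=145 R=102
Round 2 (k=13): L=102 R=164
Round 3 (k=15): L=164 R=197

Answer: 145,102 102,164 164,197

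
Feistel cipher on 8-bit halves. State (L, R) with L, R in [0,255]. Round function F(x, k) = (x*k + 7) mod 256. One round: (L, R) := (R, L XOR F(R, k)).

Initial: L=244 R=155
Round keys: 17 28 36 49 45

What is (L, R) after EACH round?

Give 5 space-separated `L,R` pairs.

Answer: 155,166 166,180 180,241 241,156 156,130

Derivation:
Round 1 (k=17): L=155 R=166
Round 2 (k=28): L=166 R=180
Round 3 (k=36): L=180 R=241
Round 4 (k=49): L=241 R=156
Round 5 (k=45): L=156 R=130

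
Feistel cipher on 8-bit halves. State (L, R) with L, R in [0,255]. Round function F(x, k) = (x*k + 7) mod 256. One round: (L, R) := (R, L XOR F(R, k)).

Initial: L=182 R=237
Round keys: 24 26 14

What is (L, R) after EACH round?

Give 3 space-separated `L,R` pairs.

Round 1 (k=24): L=237 R=137
Round 2 (k=26): L=137 R=28
Round 3 (k=14): L=28 R=6

Answer: 237,137 137,28 28,6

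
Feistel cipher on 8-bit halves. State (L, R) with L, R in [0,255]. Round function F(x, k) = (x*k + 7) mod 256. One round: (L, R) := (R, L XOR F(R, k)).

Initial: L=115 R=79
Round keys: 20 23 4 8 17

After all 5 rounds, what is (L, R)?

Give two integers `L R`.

Answer: 183 73

Derivation:
Round 1 (k=20): L=79 R=64
Round 2 (k=23): L=64 R=136
Round 3 (k=4): L=136 R=103
Round 4 (k=8): L=103 R=183
Round 5 (k=17): L=183 R=73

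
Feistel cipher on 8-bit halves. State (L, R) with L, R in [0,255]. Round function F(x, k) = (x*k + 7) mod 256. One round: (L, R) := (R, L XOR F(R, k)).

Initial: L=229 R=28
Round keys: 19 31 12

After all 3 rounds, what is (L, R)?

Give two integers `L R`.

Answer: 213 253

Derivation:
Round 1 (k=19): L=28 R=254
Round 2 (k=31): L=254 R=213
Round 3 (k=12): L=213 R=253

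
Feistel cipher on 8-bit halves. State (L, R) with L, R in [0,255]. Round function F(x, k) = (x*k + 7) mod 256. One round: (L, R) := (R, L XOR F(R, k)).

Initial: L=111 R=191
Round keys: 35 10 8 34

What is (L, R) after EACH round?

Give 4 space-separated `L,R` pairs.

Round 1 (k=35): L=191 R=75
Round 2 (k=10): L=75 R=74
Round 3 (k=8): L=74 R=28
Round 4 (k=34): L=28 R=245

Answer: 191,75 75,74 74,28 28,245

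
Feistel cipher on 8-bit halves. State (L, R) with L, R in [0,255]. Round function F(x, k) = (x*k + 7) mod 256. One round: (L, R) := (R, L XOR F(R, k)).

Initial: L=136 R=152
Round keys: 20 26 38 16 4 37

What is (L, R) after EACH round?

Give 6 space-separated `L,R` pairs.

Answer: 152,111 111,213 213,202 202,114 114,5 5,178

Derivation:
Round 1 (k=20): L=152 R=111
Round 2 (k=26): L=111 R=213
Round 3 (k=38): L=213 R=202
Round 4 (k=16): L=202 R=114
Round 5 (k=4): L=114 R=5
Round 6 (k=37): L=5 R=178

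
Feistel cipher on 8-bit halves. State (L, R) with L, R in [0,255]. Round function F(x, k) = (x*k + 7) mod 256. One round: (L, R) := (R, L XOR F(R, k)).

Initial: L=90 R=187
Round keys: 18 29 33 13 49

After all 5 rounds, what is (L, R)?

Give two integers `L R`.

Round 1 (k=18): L=187 R=119
Round 2 (k=29): L=119 R=57
Round 3 (k=33): L=57 R=23
Round 4 (k=13): L=23 R=11
Round 5 (k=49): L=11 R=53

Answer: 11 53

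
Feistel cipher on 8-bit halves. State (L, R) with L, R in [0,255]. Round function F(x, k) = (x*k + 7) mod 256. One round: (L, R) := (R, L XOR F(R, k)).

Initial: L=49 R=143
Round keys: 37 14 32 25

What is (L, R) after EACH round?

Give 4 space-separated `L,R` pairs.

Answer: 143,131 131,190 190,68 68,21

Derivation:
Round 1 (k=37): L=143 R=131
Round 2 (k=14): L=131 R=190
Round 3 (k=32): L=190 R=68
Round 4 (k=25): L=68 R=21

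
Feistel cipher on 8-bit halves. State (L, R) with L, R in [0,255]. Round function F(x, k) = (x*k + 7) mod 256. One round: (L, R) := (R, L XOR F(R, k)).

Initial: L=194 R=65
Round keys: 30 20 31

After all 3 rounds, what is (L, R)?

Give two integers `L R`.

Answer: 82 146

Derivation:
Round 1 (k=30): L=65 R=103
Round 2 (k=20): L=103 R=82
Round 3 (k=31): L=82 R=146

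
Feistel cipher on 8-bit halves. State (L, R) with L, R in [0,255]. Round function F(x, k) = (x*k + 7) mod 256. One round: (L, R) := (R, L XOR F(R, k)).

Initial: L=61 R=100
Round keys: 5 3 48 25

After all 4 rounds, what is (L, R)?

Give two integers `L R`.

Answer: 177 109

Derivation:
Round 1 (k=5): L=100 R=198
Round 2 (k=3): L=198 R=61
Round 3 (k=48): L=61 R=177
Round 4 (k=25): L=177 R=109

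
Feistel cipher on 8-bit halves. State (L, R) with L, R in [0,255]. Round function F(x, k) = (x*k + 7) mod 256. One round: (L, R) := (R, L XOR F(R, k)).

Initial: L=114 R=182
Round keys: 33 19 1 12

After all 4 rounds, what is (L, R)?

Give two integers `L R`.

Round 1 (k=33): L=182 R=15
Round 2 (k=19): L=15 R=146
Round 3 (k=1): L=146 R=150
Round 4 (k=12): L=150 R=157

Answer: 150 157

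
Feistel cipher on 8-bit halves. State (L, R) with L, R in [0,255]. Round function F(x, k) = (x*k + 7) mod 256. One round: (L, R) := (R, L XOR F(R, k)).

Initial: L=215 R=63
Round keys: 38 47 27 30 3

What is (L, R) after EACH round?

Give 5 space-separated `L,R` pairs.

Answer: 63,182 182,78 78,247 247,183 183,219

Derivation:
Round 1 (k=38): L=63 R=182
Round 2 (k=47): L=182 R=78
Round 3 (k=27): L=78 R=247
Round 4 (k=30): L=247 R=183
Round 5 (k=3): L=183 R=219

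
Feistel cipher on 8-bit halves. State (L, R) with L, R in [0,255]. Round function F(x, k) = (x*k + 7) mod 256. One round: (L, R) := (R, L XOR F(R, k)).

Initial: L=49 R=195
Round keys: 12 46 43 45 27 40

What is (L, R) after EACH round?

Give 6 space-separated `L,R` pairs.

Answer: 195,26 26,112 112,205 205,96 96,234 234,247

Derivation:
Round 1 (k=12): L=195 R=26
Round 2 (k=46): L=26 R=112
Round 3 (k=43): L=112 R=205
Round 4 (k=45): L=205 R=96
Round 5 (k=27): L=96 R=234
Round 6 (k=40): L=234 R=247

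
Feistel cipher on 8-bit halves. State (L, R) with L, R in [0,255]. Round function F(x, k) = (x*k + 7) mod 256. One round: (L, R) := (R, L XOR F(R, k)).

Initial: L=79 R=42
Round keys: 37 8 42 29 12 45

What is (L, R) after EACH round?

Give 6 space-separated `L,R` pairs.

Answer: 42,86 86,157 157,159 159,151 151,132 132,172

Derivation:
Round 1 (k=37): L=42 R=86
Round 2 (k=8): L=86 R=157
Round 3 (k=42): L=157 R=159
Round 4 (k=29): L=159 R=151
Round 5 (k=12): L=151 R=132
Round 6 (k=45): L=132 R=172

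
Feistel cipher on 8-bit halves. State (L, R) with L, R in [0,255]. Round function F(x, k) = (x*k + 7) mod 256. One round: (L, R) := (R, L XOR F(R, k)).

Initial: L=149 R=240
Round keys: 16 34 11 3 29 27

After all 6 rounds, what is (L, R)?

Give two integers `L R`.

Round 1 (k=16): L=240 R=146
Round 2 (k=34): L=146 R=155
Round 3 (k=11): L=155 R=34
Round 4 (k=3): L=34 R=246
Round 5 (k=29): L=246 R=199
Round 6 (k=27): L=199 R=242

Answer: 199 242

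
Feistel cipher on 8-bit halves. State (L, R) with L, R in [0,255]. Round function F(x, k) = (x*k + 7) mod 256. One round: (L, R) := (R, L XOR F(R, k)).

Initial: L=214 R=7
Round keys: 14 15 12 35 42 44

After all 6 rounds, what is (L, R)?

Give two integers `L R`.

Round 1 (k=14): L=7 R=191
Round 2 (k=15): L=191 R=63
Round 3 (k=12): L=63 R=68
Round 4 (k=35): L=68 R=108
Round 5 (k=42): L=108 R=251
Round 6 (k=44): L=251 R=71

Answer: 251 71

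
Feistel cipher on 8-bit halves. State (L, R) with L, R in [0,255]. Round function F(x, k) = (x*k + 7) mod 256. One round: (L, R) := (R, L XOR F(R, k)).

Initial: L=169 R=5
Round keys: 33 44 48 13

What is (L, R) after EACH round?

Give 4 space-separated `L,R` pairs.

Answer: 5,5 5,230 230,34 34,39

Derivation:
Round 1 (k=33): L=5 R=5
Round 2 (k=44): L=5 R=230
Round 3 (k=48): L=230 R=34
Round 4 (k=13): L=34 R=39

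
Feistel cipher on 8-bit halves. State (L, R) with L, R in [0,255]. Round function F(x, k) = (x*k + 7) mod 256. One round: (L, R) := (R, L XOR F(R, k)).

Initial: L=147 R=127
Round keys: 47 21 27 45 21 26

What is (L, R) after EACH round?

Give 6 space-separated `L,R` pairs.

Round 1 (k=47): L=127 R=203
Round 2 (k=21): L=203 R=209
Round 3 (k=27): L=209 R=217
Round 4 (k=45): L=217 R=253
Round 5 (k=21): L=253 R=17
Round 6 (k=26): L=17 R=60

Answer: 127,203 203,209 209,217 217,253 253,17 17,60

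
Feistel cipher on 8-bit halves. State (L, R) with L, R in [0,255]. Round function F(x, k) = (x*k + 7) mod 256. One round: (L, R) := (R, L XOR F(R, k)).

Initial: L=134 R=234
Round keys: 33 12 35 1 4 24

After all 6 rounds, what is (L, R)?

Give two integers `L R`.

Round 1 (k=33): L=234 R=183
Round 2 (k=12): L=183 R=113
Round 3 (k=35): L=113 R=205
Round 4 (k=1): L=205 R=165
Round 5 (k=4): L=165 R=86
Round 6 (k=24): L=86 R=178

Answer: 86 178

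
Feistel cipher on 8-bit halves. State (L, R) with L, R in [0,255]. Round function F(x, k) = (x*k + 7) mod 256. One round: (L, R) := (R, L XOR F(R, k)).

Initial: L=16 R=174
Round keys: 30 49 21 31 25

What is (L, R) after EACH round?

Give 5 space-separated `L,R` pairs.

Round 1 (k=30): L=174 R=123
Round 2 (k=49): L=123 R=60
Round 3 (k=21): L=60 R=136
Round 4 (k=31): L=136 R=67
Round 5 (k=25): L=67 R=26

Answer: 174,123 123,60 60,136 136,67 67,26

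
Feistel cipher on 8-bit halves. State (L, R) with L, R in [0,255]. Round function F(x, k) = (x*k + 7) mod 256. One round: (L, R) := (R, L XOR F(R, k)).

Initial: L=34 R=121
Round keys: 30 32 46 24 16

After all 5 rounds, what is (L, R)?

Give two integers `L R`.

Round 1 (k=30): L=121 R=23
Round 2 (k=32): L=23 R=158
Round 3 (k=46): L=158 R=124
Round 4 (k=24): L=124 R=57
Round 5 (k=16): L=57 R=235

Answer: 57 235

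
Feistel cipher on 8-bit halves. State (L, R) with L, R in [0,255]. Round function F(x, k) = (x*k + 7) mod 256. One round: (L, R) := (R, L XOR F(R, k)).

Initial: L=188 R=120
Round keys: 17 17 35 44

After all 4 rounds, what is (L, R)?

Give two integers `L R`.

Round 1 (k=17): L=120 R=67
Round 2 (k=17): L=67 R=2
Round 3 (k=35): L=2 R=14
Round 4 (k=44): L=14 R=109

Answer: 14 109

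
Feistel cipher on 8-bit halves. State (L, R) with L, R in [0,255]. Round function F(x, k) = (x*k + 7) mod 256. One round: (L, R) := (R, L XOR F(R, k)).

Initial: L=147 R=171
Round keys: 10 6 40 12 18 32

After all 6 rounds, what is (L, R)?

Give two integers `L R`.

Round 1 (k=10): L=171 R=38
Round 2 (k=6): L=38 R=64
Round 3 (k=40): L=64 R=33
Round 4 (k=12): L=33 R=211
Round 5 (k=18): L=211 R=252
Round 6 (k=32): L=252 R=84

Answer: 252 84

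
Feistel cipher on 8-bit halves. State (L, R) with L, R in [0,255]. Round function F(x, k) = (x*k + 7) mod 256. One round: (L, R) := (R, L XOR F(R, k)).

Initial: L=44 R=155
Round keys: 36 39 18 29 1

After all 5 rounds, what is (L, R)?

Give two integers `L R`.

Answer: 42 99

Derivation:
Round 1 (k=36): L=155 R=255
Round 2 (k=39): L=255 R=123
Round 3 (k=18): L=123 R=82
Round 4 (k=29): L=82 R=42
Round 5 (k=1): L=42 R=99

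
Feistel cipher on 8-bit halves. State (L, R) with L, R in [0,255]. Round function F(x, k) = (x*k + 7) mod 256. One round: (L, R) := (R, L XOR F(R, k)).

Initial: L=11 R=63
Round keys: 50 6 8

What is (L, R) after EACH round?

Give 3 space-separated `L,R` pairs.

Answer: 63,94 94,4 4,121

Derivation:
Round 1 (k=50): L=63 R=94
Round 2 (k=6): L=94 R=4
Round 3 (k=8): L=4 R=121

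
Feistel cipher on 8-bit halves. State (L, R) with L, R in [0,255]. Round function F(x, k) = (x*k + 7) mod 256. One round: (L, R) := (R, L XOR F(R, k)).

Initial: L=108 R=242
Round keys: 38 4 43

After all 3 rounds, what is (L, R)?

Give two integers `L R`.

Answer: 113 157

Derivation:
Round 1 (k=38): L=242 R=159
Round 2 (k=4): L=159 R=113
Round 3 (k=43): L=113 R=157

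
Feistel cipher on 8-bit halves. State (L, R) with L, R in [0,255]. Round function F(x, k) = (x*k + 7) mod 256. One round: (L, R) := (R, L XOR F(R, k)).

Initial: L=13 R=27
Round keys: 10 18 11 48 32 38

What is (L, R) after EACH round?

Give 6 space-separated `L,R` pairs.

Round 1 (k=10): L=27 R=24
Round 2 (k=18): L=24 R=172
Round 3 (k=11): L=172 R=115
Round 4 (k=48): L=115 R=59
Round 5 (k=32): L=59 R=20
Round 6 (k=38): L=20 R=196

Answer: 27,24 24,172 172,115 115,59 59,20 20,196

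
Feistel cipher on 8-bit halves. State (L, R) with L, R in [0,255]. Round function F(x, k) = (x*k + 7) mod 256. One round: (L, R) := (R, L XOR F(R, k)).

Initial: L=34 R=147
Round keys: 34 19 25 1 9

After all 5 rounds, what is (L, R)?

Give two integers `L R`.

Round 1 (k=34): L=147 R=175
Round 2 (k=19): L=175 R=151
Round 3 (k=25): L=151 R=105
Round 4 (k=1): L=105 R=231
Round 5 (k=9): L=231 R=79

Answer: 231 79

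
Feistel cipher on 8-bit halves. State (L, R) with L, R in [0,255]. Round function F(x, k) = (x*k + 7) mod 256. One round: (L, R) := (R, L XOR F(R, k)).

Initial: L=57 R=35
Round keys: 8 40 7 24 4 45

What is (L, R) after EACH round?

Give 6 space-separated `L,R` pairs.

Round 1 (k=8): L=35 R=38
Round 2 (k=40): L=38 R=212
Round 3 (k=7): L=212 R=245
Round 4 (k=24): L=245 R=43
Round 5 (k=4): L=43 R=70
Round 6 (k=45): L=70 R=126

Answer: 35,38 38,212 212,245 245,43 43,70 70,126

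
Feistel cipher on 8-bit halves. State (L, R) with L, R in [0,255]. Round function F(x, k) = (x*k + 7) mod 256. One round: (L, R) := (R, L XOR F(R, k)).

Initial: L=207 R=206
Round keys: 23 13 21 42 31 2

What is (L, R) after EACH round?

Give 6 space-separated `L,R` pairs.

Round 1 (k=23): L=206 R=70
Round 2 (k=13): L=70 R=91
Round 3 (k=21): L=91 R=56
Round 4 (k=42): L=56 R=108
Round 5 (k=31): L=108 R=35
Round 6 (k=2): L=35 R=33

Answer: 206,70 70,91 91,56 56,108 108,35 35,33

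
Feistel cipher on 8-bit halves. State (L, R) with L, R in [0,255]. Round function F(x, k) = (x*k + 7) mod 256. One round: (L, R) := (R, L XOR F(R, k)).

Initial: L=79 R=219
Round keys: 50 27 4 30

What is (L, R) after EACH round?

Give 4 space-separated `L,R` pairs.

Answer: 219,130 130,102 102,29 29,11

Derivation:
Round 1 (k=50): L=219 R=130
Round 2 (k=27): L=130 R=102
Round 3 (k=4): L=102 R=29
Round 4 (k=30): L=29 R=11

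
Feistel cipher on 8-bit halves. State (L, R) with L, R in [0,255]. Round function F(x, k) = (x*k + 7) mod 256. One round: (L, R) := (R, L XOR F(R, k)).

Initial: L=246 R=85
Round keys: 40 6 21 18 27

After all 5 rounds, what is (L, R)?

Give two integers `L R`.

Answer: 155 118

Derivation:
Round 1 (k=40): L=85 R=185
Round 2 (k=6): L=185 R=8
Round 3 (k=21): L=8 R=22
Round 4 (k=18): L=22 R=155
Round 5 (k=27): L=155 R=118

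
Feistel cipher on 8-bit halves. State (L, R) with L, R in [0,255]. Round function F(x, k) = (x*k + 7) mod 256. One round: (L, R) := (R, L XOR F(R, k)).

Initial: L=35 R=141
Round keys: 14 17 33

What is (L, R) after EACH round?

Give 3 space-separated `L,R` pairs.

Round 1 (k=14): L=141 R=158
Round 2 (k=17): L=158 R=8
Round 3 (k=33): L=8 R=145

Answer: 141,158 158,8 8,145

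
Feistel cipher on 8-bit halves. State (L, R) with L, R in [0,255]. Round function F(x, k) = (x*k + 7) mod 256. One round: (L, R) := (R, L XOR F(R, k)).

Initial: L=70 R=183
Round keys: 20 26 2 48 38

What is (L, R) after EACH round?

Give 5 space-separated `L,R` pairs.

Round 1 (k=20): L=183 R=21
Round 2 (k=26): L=21 R=158
Round 3 (k=2): L=158 R=86
Round 4 (k=48): L=86 R=185
Round 5 (k=38): L=185 R=43

Answer: 183,21 21,158 158,86 86,185 185,43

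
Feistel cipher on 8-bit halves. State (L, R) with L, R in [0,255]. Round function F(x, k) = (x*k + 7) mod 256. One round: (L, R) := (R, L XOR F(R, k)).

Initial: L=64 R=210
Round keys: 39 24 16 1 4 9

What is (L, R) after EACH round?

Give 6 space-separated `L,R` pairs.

Round 1 (k=39): L=210 R=69
Round 2 (k=24): L=69 R=173
Round 3 (k=16): L=173 R=146
Round 4 (k=1): L=146 R=52
Round 5 (k=4): L=52 R=69
Round 6 (k=9): L=69 R=64

Answer: 210,69 69,173 173,146 146,52 52,69 69,64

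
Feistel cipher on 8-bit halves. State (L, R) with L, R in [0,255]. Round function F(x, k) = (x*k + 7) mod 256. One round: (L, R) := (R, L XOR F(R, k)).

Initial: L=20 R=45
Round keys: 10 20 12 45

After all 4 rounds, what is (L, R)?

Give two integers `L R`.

Round 1 (k=10): L=45 R=221
Round 2 (k=20): L=221 R=102
Round 3 (k=12): L=102 R=18
Round 4 (k=45): L=18 R=87

Answer: 18 87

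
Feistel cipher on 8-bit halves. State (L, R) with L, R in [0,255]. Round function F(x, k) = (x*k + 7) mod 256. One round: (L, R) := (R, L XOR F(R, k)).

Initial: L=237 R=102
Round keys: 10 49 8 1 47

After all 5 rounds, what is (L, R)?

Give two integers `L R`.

Round 1 (k=10): L=102 R=238
Round 2 (k=49): L=238 R=243
Round 3 (k=8): L=243 R=113
Round 4 (k=1): L=113 R=139
Round 5 (k=47): L=139 R=253

Answer: 139 253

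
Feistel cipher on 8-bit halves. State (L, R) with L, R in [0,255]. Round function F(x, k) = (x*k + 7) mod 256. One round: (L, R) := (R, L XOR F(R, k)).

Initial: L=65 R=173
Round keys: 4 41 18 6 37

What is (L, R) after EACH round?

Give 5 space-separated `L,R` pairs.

Answer: 173,250 250,188 188,197 197,25 25,97

Derivation:
Round 1 (k=4): L=173 R=250
Round 2 (k=41): L=250 R=188
Round 3 (k=18): L=188 R=197
Round 4 (k=6): L=197 R=25
Round 5 (k=37): L=25 R=97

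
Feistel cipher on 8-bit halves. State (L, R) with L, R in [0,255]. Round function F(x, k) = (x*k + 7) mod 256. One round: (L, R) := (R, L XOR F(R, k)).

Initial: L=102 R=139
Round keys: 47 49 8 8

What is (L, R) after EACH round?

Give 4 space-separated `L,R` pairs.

Answer: 139,234 234,90 90,61 61,181

Derivation:
Round 1 (k=47): L=139 R=234
Round 2 (k=49): L=234 R=90
Round 3 (k=8): L=90 R=61
Round 4 (k=8): L=61 R=181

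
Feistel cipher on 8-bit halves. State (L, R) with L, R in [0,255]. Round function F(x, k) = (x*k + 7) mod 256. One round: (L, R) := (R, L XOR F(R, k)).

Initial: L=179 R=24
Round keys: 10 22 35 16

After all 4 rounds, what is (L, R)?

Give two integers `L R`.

Round 1 (k=10): L=24 R=68
Round 2 (k=22): L=68 R=199
Round 3 (k=35): L=199 R=120
Round 4 (k=16): L=120 R=64

Answer: 120 64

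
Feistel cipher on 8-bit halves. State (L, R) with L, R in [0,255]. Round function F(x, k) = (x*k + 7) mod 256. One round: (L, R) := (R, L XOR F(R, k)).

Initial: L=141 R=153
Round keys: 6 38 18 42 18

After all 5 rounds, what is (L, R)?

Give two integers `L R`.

Round 1 (k=6): L=153 R=16
Round 2 (k=38): L=16 R=254
Round 3 (k=18): L=254 R=243
Round 4 (k=42): L=243 R=27
Round 5 (k=18): L=27 R=30

Answer: 27 30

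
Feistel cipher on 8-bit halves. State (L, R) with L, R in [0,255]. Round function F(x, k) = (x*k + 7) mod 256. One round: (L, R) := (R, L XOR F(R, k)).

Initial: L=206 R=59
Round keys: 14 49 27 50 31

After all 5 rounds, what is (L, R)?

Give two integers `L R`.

Answer: 52 10

Derivation:
Round 1 (k=14): L=59 R=143
Round 2 (k=49): L=143 R=93
Round 3 (k=27): L=93 R=89
Round 4 (k=50): L=89 R=52
Round 5 (k=31): L=52 R=10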